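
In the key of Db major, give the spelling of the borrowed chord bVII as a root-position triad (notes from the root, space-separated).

The root of bVII is the lowered 7th degree: C becomes Cb. Building the major chord from the parallel minor on Cb: Cb–Eb–Gb.

Cb Eb Gb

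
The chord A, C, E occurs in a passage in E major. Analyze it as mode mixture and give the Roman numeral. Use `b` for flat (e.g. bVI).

A is scale degree 4 in E major. Diatonically E major has A (IV) on that degree; A–C–E is instead the minor chord native to E minor, so it takes the label iv.

iv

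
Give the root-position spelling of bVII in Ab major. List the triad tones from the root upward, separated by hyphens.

bVII is built on the lowered scale degree 7. In Ab major degree 7 is G; lowered it becomes Gb. Building the major chord from the parallel minor on Gb: Gb–Bb–Db.

Gb-Bb-Db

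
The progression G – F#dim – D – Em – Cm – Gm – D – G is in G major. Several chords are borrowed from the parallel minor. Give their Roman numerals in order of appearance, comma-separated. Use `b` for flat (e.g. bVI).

iv, i

G major has the diatonic set G, Am, Bm, C, D, Em, F#dim. G, F#dim, D and Em are all diatonic. Cm (C–Eb–G) is not: scale degree 4 in G major carries C (IV). In G minor the chord on that degree is Cm, so here it functions as iv, borrowed from the parallel minor. Gm (G–Bb–D) doesn't fit — on degree 1 G major would have G (I). Gm is the degree-1 chord of G minor, so it is the borrowed i.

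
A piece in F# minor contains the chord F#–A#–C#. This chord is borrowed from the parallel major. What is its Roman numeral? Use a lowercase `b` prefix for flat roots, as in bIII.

F# is scale degree 1 in F# minor. Diatonically F# minor has F#m (i) on that degree; F#–A#–C# is instead the major chord native to F# major, so it takes the label I.

I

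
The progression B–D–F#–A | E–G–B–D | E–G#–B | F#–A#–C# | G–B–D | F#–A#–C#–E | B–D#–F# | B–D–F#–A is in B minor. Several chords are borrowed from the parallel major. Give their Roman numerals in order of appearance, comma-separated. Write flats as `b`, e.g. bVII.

IV, I

The diatonic triads in B minor (with V from harmonic minor) are Bm, C#dim, D, Em, F#, G, A. B–D–F#–A = Bm7, E–G–B–D = Em7, F#–A#–C# = F#, G–B–D = G and F#–A#–C#–E = F#7 are all diatonic. E–G#–B is not: scale degree 4 in B minor carries Em (iv). In B major the chord on that degree is E, so here it functions as IV, borrowed from the parallel major. B–D#–F# is not: scale degree 1 in B minor carries Bm (i). In B major the chord on that degree is B, so here it functions as I, borrowed from the parallel major.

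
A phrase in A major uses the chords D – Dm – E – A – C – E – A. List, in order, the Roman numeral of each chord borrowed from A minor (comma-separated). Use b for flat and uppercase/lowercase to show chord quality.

iv, bIII

The diatonic triads in A major are A, Bm, C#m, D, E, F#m, G#dim. D, E and A all belong to that set. Dm (D–F–A) doesn't fit — on degree 4 A major would have D (IV). Dm is the degree-4 chord of A minor, so it is the borrowed iv. But C (C–E–G) is foreign: the diatonic iii on degree 3 is C#m, whereas C comes from A minor. It is labeled bIII.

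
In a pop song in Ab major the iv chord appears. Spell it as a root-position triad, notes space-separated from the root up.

The root, Db, is scale degree 4 — the same note in Ab major and Ab minor; only the chord quality changes. Building the minor chord from the parallel minor on Db: Db–Fb–Ab.

Db Fb Ab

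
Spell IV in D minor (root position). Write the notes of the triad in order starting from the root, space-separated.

G B D

IV is built on scale degree 4, which is G in both D minor and its parallel. Building the major chord from the parallel major on G: G–B–D.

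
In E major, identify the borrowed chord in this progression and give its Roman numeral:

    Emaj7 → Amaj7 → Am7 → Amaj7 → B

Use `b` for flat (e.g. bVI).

In E major the diatonic chords are E, F#m, G#m, A, B, C#m, D#dim. Emaj7, Amaj7 and B all belong to that set. Am7 (A–C–E–G) is not: scale degree 4 in E major carries A (IV). In E minor the chord on that degree is Am7, so here it functions as iv7, borrowed from the parallel minor.

iv7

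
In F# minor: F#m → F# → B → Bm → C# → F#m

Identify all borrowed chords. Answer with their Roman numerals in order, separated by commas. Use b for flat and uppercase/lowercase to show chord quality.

I, IV

F# minor has the diatonic set F#m, G#dim, A, Bm, C#, D, E (with V from harmonic minor). F#m, Bm and C# all belong to that set. But F# (F#–A#–C#) is foreign: the diatonic i on degree 1 is F#m, whereas F# comes from F# major. It is labeled I. B (B–D#–F#) is not: scale degree 4 in F# minor carries Bm (iv). In F# major the chord on that degree is B, so here it functions as IV, borrowed from the parallel major.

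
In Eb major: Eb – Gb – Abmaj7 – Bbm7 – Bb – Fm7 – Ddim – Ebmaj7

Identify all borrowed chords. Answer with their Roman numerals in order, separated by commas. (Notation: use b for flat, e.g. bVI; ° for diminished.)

bIII, v7

Eb major has the diatonic set Eb, Fm, Gm, Ab, Bb, Cm, Ddim. Of the given chords, Eb, Abmaj7, Bb, Fm7, Ddim and Ebmaj7 are diatonic. Gb (Gb–Bb–Db) doesn't fit — on degree 3 Eb major would have Gm (iii). Gb is the degree-3 chord of Eb minor, so it is the borrowed bIII. Bbm7 (Bb–Db–F–Ab) doesn't fit — on degree 5 Eb major would have Bb (V). Bbm7 is the degree-5 chord of Eb minor, so it is the borrowed v7.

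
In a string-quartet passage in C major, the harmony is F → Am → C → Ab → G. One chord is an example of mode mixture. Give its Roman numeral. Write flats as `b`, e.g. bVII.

In C major the diatonic chords are C, Dm, Em, F, G, Am, Bdim. F, Am, C and G are all diatonic. Ab (Ab–C–Eb) is not: scale degree 6 in C major carries Am (vi). In C minor the chord on that degree is Ab, so here it functions as bVI, borrowed from the parallel minor.

bVI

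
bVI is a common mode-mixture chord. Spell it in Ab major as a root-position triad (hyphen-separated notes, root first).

bVI is built on the lowered scale degree 6. In Ab major degree 6 is F; lowered it becomes Fb. Building the major chord from the parallel minor on Fb: Fb–Ab–Cb.

Fb-Ab-Cb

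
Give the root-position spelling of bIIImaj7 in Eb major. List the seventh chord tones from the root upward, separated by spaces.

Gb Bb Db F

Scale degree 3 in Eb major is G. bIIImaj7 uses the lowered form, Gb, taken from Eb minor. In Eb minor the chord on Gb is Gb–Bb–Db–F.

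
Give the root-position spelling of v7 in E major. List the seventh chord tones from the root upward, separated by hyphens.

The root, B, is scale degree 5 — the same note in E major and E minor; only the chord quality changes. In E minor the chord on B is B–D–F#–A.

B-D-F#-A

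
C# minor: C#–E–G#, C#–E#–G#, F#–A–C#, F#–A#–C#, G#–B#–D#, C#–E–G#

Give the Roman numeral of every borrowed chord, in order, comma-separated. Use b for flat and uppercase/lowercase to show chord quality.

In C# minor (with V from harmonic minor) the diatonic chords are C#m, D#dim, E, F#m, G#, A, B. Of the given chords, C#–E–G# = C#m, F#–A–C# = F#m and G#–B#–D# = G# are diatonic. But C#–E#–G# is foreign: the diatonic i on degree 1 is C#m, whereas C# comes from C# major. It is labeled I. F#–A#–C# is not: scale degree 4 in C# minor carries F#m (iv). In C# major the chord on that degree is F#, so here it functions as IV, borrowed from the parallel major.

I, IV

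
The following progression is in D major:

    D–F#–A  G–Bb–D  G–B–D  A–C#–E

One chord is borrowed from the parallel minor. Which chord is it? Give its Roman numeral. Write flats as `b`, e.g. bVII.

iv

D major has the diatonic set D, Em, F#m, G, A, Bm, C#dim. Of the given chords, D–F#–A = D, G–B–D = G and A–C#–E = A are diatonic. G–Bb–D is not: scale degree 4 in D major carries G (IV). In D minor the chord on that degree is Gm, so here it functions as iv, borrowed from the parallel minor.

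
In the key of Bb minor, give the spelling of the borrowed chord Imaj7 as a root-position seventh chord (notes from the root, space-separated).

The root, Bb, is scale degree 1 — the same note in Bb minor and Bb major; only the chord quality changes. Building the major-seventh chord from the parallel major on Bb: Bb–D–F–A.

Bb D F A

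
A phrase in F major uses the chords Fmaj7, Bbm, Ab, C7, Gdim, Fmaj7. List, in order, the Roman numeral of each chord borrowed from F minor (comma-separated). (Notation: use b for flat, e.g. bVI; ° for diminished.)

F major has the diatonic set F, Gm, Am, Bb, C, Dm, Edim. Of the given chords, Fmaj7 and C7 are diatonic. But Bbm (Bb–Db–F) is foreign: the diatonic IV on degree 4 is Bb, whereas Bbm comes from F minor. It is labeled iv. Ab (Ab–C–Eb) is not: scale degree 3 in F major carries Am (iii). In F minor the chord on that degree is Ab, so here it functions as bIII, borrowed from the parallel minor. Gdim (G–Bb–Db) doesn't fit — on degree 2 F major would have Gm (ii). Gdim is the degree-2 chord of F minor, so it is the borrowed ii°.

iv, bIII, ii°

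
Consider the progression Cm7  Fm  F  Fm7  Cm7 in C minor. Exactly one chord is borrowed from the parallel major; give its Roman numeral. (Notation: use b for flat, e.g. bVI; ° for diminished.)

IV

C minor has the diatonic set Cm, Ddim, Eb, Fm, G, Ab, Bb (with V from harmonic minor). Cm7, Fm and Fm7 all belong to that set. F (F–A–C) is not: scale degree 4 in C minor carries Fm (iv). In C major the chord on that degree is F, so here it functions as IV, borrowed from the parallel major.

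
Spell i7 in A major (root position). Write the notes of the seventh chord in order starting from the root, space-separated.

A C E G

i7 is built on scale degree 1, which is A in both A major and its parallel. Stacking thirds in A minor on A gives A–C–E–G.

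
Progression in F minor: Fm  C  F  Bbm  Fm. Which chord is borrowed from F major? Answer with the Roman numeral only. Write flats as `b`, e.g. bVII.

I

In F minor (with V from harmonic minor) the diatonic chords are Fm, Gdim, Ab, Bbm, C, Db, Eb. Of the given chords, Fm, C and Bbm are diatonic. F (F–A–C) doesn't fit — on degree 1 F minor would have Fm (i). F is the degree-1 chord of F major, so it is the borrowed I.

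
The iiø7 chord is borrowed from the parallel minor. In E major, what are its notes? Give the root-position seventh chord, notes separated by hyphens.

F#-A-C-E

iiø7 is built on scale degree 2, which is F# in both E major and its parallel. Stacking thirds in E minor on F# gives F#–A–C–E.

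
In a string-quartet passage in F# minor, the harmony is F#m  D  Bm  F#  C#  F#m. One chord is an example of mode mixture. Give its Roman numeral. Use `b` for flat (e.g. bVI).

I

F# minor has the diatonic set F#m, G#dim, A, Bm, C#, D, E (with V from harmonic minor). F#m, D, Bm and C# are all diatonic. F# (F#–A#–C#) doesn't fit — on degree 1 F# minor would have F#m (i). F# is the degree-1 chord of F# major, so it is the borrowed I.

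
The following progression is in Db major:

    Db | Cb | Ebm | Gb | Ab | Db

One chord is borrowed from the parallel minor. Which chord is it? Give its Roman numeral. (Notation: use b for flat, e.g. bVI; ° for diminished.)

Db major has the diatonic set Db, Ebm, Fm, Gb, Ab, Bbm, Cdim. Db, Ebm, Gb and Ab are all diatonic. Cb (Cb–Eb–Gb) doesn't fit — on degree 7 Db major would have Cdim (vii°). Cb is the degree-7 chord of Db minor, so it is the borrowed bVII.

bVII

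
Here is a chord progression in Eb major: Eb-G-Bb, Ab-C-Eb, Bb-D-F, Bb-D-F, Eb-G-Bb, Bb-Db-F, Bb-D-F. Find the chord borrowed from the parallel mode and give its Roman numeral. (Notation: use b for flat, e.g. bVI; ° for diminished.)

In Eb major the diatonic chords are Eb, Fm, Gm, Ab, Bb, Cm, Ddim. Eb–G–Bb = Eb, Ab–C–Eb = Ab and Bb–D–F = Bb are all diatonic. Bb–Db–F is not: scale degree 5 in Eb major carries Bb (V). In Eb minor the chord on that degree is Bbm, so here it functions as v, borrowed from the parallel minor.

v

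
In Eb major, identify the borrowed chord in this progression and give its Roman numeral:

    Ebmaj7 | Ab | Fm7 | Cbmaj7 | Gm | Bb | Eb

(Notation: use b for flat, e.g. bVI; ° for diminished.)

bVImaj7

Eb major has the diatonic set Eb, Fm, Gm, Ab, Bb, Cm, Ddim. Of the given chords, Ebmaj7, Ab, Fm7, Gm, Bb and Eb are diatonic. Cbmaj7 (Cb–Eb–Gb–Bb) doesn't fit — on degree 6 Eb major would have Cm (vi). Cbmaj7 is the degree-6 chord of Eb minor, so it is the borrowed bVImaj7.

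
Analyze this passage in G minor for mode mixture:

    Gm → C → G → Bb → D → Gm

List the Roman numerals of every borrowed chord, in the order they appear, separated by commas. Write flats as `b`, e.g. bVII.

IV, I

The diatonic triads in G minor (with V from harmonic minor) are Gm, Adim, Bb, Cm, D, Eb, F. Of the given chords, Gm, Bb and D are diatonic. C (C–E–G) is not: scale degree 4 in G minor carries Cm (iv). In G major the chord on that degree is C, so here it functions as IV, borrowed from the parallel major. G (G–B–D) is not: scale degree 1 in G minor carries Gm (i). In G major the chord on that degree is G, so here it functions as I, borrowed from the parallel major.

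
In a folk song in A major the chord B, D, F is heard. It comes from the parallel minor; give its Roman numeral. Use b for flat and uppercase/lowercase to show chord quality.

ii°

B is scale degree 2 in A major. Diatonically A major has Bm (ii) on that degree; B–D–F is instead the diminished chord native to A minor, so it takes the label ii°.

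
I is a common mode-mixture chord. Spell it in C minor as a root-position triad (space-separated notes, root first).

The root, C, is scale degree 1 — the same note in C minor and C major; only the chord quality changes. In C major the chord on C is C–E–G.

C E G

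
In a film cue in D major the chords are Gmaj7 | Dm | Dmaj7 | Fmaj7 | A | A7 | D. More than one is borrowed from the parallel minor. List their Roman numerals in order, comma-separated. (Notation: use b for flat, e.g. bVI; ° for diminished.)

The diatonic triads in D major are D, Em, F#m, G, A, Bm, C#dim. Gmaj7, Dmaj7, A, A7 and D all belong to that set. Dm (D–F–A) doesn't fit — on degree 1 D major would have D (I). Dm is the degree-1 chord of D minor, so it is the borrowed i. Fmaj7 (F–A–C–E) is not: scale degree 3 in D major carries F#m (iii). In D minor the chord on that degree is Fmaj7, so here it functions as bIIImaj7, borrowed from the parallel minor.

i, bIIImaj7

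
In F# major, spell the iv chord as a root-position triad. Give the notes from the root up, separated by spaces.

iv is built on scale degree 4, which is B in both F# major and its parallel. In F# minor the chord on B is B–D–F#.

B D F#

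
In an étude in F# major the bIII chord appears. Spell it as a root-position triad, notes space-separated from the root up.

Scale degree 3 in F# major is A#. bIII uses the lowered form, A, taken from F# minor. Building the major chord from the parallel minor on A: A–C#–E.

A C# E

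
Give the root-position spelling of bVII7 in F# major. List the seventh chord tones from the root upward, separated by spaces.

E G# B D

Scale degree 7 in F# major is E#. bVII7 uses the lowered form, E, taken from F# minor. Building the dominant-seventh chord from the parallel minor on E: E–G#–B–D.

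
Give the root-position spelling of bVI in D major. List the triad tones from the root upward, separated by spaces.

Bb D F

bVI is built on the lowered scale degree 6. In D major degree 6 is B; lowered it becomes Bb. Stacking thirds in D minor on Bb gives Bb–D–F.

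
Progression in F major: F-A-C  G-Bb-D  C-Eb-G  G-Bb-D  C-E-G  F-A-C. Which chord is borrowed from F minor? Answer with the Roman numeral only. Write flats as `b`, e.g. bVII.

v

F major has the diatonic set F, Gm, Am, Bb, C, Dm, Edim. F–A–C = F, G–Bb–D = Gm and C–E–G = C all belong to that set. C–Eb–G doesn't fit — on degree 5 F major would have C (V). Cm is the degree-5 chord of F minor, so it is the borrowed v.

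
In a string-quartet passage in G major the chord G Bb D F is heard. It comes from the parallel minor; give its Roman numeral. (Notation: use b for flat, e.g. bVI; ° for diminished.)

The root G is the diatonic 1st degree of G major; the borrowing shows in the chord quality. Diatonically G major has G (I) on that degree; G–Bb–D–F is instead the minor-seventh chord native to G minor, so it takes the label i7.

i7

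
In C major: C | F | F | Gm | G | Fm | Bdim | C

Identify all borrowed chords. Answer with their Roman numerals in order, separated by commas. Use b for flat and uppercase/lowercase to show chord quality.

v, iv

In C major the diatonic chords are C, Dm, Em, F, G, Am, Bdim. C, F, G and Bdim are all diatonic. Gm (G–Bb–D) is not: scale degree 5 in C major carries G (V). In C minor the chord on that degree is Gm, so here it functions as v, borrowed from the parallel minor. But Fm (F–Ab–C) is foreign: the diatonic IV on degree 4 is F, whereas Fm comes from C minor. It is labeled iv.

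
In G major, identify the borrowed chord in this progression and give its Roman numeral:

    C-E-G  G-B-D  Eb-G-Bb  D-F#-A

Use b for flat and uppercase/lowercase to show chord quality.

bVI

In G major the diatonic chords are G, Am, Bm, C, D, Em, F#dim. Of the given chords, C–E–G = C, G–B–D = G and D–F#–A = D are diatonic. Eb–G–Bb doesn't fit — on degree 6 G major would have Em (vi). Eb is the degree-6 chord of G minor, so it is the borrowed bVI.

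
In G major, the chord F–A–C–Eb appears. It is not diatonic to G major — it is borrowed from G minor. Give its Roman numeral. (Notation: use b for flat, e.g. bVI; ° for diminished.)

In G major scale degree 7 is F#; F is its lowered form, from G minor. The diatonic chord on degree 7 would be F#dim (vii°), but F–A–C–Eb is the dominant-seventh chord from G minor. As a borrowed chord it is labeled bVII7.

bVII7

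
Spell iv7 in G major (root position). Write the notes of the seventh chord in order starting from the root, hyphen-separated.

C-Eb-G-Bb

iv7 is built on scale degree 4, which is C in both G major and its parallel. Building the minor-seventh chord from the parallel minor on C: C–Eb–G–Bb.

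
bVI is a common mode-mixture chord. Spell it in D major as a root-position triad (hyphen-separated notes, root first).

bVI is built on the lowered scale degree 6. In D major degree 6 is B; lowered it becomes Bb. Building the major chord from the parallel minor on Bb: Bb–D–F.

Bb-D-F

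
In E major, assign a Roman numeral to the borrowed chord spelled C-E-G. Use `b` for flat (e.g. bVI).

bVI

The root C is the lowered 6th scale degree — diatonically E major has C# there. C–E–G is a major chord — the form found in E minor, not the diatonic vi (C#m). Borrowed into E major it is written bVI.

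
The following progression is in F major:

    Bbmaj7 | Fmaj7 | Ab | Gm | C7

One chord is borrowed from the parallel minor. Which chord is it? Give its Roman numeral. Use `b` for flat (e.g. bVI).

bIII

The diatonic triads in F major are F, Gm, Am, Bb, C, Dm, Edim. Of the given chords, Bbmaj7, Fmaj7, Gm and C7 are diatonic. Ab (Ab–C–Eb) doesn't fit — on degree 3 F major would have Am (iii). Ab is the degree-3 chord of F minor, so it is the borrowed bIII.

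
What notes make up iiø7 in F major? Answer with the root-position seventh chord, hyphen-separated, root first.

iiø7 is built on scale degree 2, which is G in both F major and its parallel. Stacking thirds in F minor on G gives G–Bb–Db–F.

G-Bb-Db-F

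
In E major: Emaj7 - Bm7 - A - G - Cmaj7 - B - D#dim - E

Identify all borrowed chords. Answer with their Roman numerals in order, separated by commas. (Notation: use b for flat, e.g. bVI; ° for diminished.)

v7, bIII, bVImaj7

In E major the diatonic chords are E, F#m, G#m, A, B, C#m, D#dim. Emaj7, A, B, D#dim and E are all diatonic. But Bm7 (B–D–F#–A) is foreign: the diatonic V on degree 5 is B, whereas Bm7 comes from E minor. It is labeled v7. But G (G–B–D) is foreign: the diatonic iii on degree 3 is G#m, whereas G comes from E minor. It is labeled bIII. Cmaj7 (C–E–G–B) doesn't fit — on degree 6 E major would have C#m (vi). Cmaj7 is the degree-6 chord of E minor, so it is the borrowed bVImaj7.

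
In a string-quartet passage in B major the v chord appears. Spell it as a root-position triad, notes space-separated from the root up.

The root, F#, is scale degree 5 — the same note in B major and B minor; only the chord quality changes. Building the minor chord from the parallel minor on F#: F#–A–C#.

F# A C#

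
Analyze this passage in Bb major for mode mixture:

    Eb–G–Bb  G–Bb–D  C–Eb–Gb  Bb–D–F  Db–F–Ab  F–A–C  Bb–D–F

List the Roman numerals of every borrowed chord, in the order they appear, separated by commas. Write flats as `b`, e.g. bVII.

ii°, bIII

The diatonic triads in Bb major are Bb, Cm, Dm, Eb, F, Gm, Adim. Eb–G–Bb = Eb, G–Bb–D = Gm, Bb–D–F = Bb and F–A–C = F are all diatonic. But C–Eb–Gb is foreign: the diatonic ii on degree 2 is Cm, whereas Cdim comes from Bb minor. It is labeled ii°. But Db–F–Ab is foreign: the diatonic iii on degree 3 is Dm, whereas Db comes from Bb minor. It is labeled bIII.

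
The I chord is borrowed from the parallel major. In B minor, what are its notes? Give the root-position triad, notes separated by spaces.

I is built on scale degree 1, which is B in both B minor and its parallel. In B major the chord on B is B–D#–F#.

B D# F#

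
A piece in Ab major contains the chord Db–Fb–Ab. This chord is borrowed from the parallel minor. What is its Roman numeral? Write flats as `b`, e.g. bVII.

The root Db is the diatonic 4th degree of Ab major; the borrowing shows in the chord quality. Diatonically Ab major has Db (IV) on that degree; Db–Fb–Ab is instead the minor chord native to Ab minor, so it takes the label iv.

iv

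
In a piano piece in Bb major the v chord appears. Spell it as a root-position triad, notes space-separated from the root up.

F Ab C

The root, F, is scale degree 5 — the same note in Bb major and Bb minor; only the chord quality changes. Stacking thirds in Bb minor on F gives F–Ab–C.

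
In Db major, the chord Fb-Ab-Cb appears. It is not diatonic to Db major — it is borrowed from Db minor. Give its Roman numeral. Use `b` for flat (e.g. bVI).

In Db major scale degree 3 is F; Fb is its lowered form, from Db minor. The diatonic chord on degree 3 would be Fm (iii), but Fb–Ab–Cb is the major chord from Db minor. As a borrowed chord it is labeled bIII.

bIII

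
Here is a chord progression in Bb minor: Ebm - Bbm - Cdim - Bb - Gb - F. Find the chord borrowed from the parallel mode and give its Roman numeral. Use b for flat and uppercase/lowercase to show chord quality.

I

In Bb minor (with V from harmonic minor) the diatonic chords are Bbm, Cdim, Db, Ebm, F, Gb, Ab. Ebm, Bbm, Cdim, Gb and F are all diatonic. Bb (Bb–D–F) is not: scale degree 1 in Bb minor carries Bbm (i). In Bb major the chord on that degree is Bb, so here it functions as I, borrowed from the parallel major.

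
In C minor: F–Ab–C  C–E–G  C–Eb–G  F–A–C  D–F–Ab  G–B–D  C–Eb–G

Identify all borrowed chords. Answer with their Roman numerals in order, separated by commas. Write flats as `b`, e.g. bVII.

I, IV

The diatonic triads in C minor (with V from harmonic minor) are Cm, Ddim, Eb, Fm, G, Ab, Bb. F–Ab–C = Fm, C–Eb–G = Cm, D–F–Ab = Ddim and G–B–D = G are all diatonic. But C–E–G is foreign: the diatonic i on degree 1 is Cm, whereas C comes from C major. It is labeled I. F–A–C doesn't fit — on degree 4 C minor would have Fm (iv). F is the degree-4 chord of C major, so it is the borrowed IV.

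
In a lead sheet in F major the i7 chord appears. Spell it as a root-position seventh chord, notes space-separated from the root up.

F Ab C Eb

The root, F, is scale degree 1 — the same note in F major and F minor; only the chord quality changes. Building the minor-seventh chord from the parallel minor on F: F–Ab–C–Eb.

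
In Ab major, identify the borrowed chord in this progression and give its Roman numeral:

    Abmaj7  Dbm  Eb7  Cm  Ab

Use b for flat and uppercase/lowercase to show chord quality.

Ab major has the diatonic set Ab, Bbm, Cm, Db, Eb, Fm, Gdim. Abmaj7, Eb7, Cm and Ab are all diatonic. Dbm (Db–Fb–Ab) doesn't fit — on degree 4 Ab major would have Db (IV). Dbm is the degree-4 chord of Ab minor, so it is the borrowed iv.

iv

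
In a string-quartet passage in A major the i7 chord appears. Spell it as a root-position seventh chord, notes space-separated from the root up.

i7 is built on scale degree 1, which is A in both A major and its parallel. Building the minor-seventh chord from the parallel minor on A: A–C–E–G.

A C E G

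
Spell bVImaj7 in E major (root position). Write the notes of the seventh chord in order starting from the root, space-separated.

The root of bVImaj7 is the lowered 6th degree: C# becomes C. Building the major-seventh chord from the parallel minor on C: C–E–G–B.

C E G B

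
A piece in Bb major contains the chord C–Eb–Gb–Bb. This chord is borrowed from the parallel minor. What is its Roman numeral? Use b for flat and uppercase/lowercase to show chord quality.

iiø7

The root C is the diatonic 2nd degree of Bb major; the borrowing shows in the chord quality. Diatonically Bb major has Cm (ii) on that degree; C–Eb–Gb–Bb is instead the half-diminished-seventh chord native to Bb minor, so it takes the label iiø7.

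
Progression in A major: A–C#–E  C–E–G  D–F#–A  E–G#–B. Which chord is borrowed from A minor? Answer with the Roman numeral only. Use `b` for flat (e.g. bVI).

A major has the diatonic set A, Bm, C#m, D, E, F#m, G#dim. A–C#–E = A, D–F#–A = D and E–G#–B = E are all diatonic. But C–E–G is foreign: the diatonic iii on degree 3 is C#m, whereas C comes from A minor. It is labeled bIII.

bIII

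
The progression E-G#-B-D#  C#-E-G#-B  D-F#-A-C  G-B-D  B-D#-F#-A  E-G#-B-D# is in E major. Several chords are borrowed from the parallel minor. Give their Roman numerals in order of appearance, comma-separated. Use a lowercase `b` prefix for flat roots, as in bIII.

bVII7, bIII

E major has the diatonic set E, F#m, G#m, A, B, C#m, D#dim. E–G#–B–D# = Emaj7, C#–E–G#–B = C#m7 and B–D#–F#–A = B7 are all diatonic. D–F#–A–C doesn't fit — on degree 7 E major would have D#dim (vii°). D7 is the degree-7 chord of E minor, so it is the borrowed bVII7. G–B–D is not: scale degree 3 in E major carries G#m (iii). In E minor the chord on that degree is G, so here it functions as bIII, borrowed from the parallel minor.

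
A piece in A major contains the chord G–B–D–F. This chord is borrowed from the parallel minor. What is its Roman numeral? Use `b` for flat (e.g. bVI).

In A major scale degree 7 is G#; G is its lowered form, from A minor. The diatonic chord on degree 7 would be G#dim (vii°), but G–B–D–F is the dominant-seventh chord from A minor. As a borrowed chord it is labeled bVII7.

bVII7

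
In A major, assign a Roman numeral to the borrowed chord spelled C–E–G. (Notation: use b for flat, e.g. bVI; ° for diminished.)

The root C is the lowered 3rd scale degree — diatonically A major has C# there. Diatonically A major has C#m (iii) on that degree; C–E–G is instead the major chord native to A minor, so it takes the label bIII.

bIII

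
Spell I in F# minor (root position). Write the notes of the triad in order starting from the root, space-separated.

I is built on scale degree 1, which is F# in both F# minor and its parallel. In F# major the chord on F# is F#–A#–C#.

F# A# C#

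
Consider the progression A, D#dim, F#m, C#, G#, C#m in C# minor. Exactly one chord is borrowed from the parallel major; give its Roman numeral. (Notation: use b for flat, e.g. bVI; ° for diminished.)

In C# minor (with V from harmonic minor) the diatonic chords are C#m, D#dim, E, F#m, G#, A, B. A, D#dim, F#m, G# and C#m all belong to that set. C# (C#–E#–G#) is not: scale degree 1 in C# minor carries C#m (i). In C# major the chord on that degree is C#, so here it functions as I, borrowed from the parallel major.

I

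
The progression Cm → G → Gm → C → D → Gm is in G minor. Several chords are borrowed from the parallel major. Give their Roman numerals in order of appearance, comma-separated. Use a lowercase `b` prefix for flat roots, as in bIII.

I, IV

G minor has the diatonic set Gm, Adim, Bb, Cm, D, Eb, F (with V from harmonic minor). Cm, Gm and D all belong to that set. G (G–B–D) is not: scale degree 1 in G minor carries Gm (i). In G major the chord on that degree is G, so here it functions as I, borrowed from the parallel major. But C (C–E–G) is foreign: the diatonic iv on degree 4 is Cm, whereas C comes from G major. It is labeled IV.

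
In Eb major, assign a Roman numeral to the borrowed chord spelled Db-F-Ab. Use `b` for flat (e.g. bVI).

The root Db is the lowered 7th scale degree — diatonically Eb major has D there. Diatonically Eb major has Ddim (vii°) on that degree; Db–F–Ab is instead the major chord native to Eb minor, so it takes the label bVII.

bVII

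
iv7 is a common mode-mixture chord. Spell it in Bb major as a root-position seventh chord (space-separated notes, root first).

iv7 is built on scale degree 4, which is Eb in both Bb major and its parallel. In Bb minor the chord on Eb is Eb–Gb–Bb–Db.

Eb Gb Bb Db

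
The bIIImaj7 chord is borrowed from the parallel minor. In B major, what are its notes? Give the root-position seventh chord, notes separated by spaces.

Scale degree 3 in B major is D#. bIIImaj7 uses the lowered form, D, taken from B minor. In B minor the chord on D is D–F#–A–C#.

D F# A C#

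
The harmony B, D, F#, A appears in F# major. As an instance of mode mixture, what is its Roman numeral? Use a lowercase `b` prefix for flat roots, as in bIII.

B is scale degree 4 in F# major. The diatonic chord on degree 4 would be B (IV), but B–D–F#–A is the minor-seventh chord from F# minor. As a borrowed chord it is labeled iv7.

iv7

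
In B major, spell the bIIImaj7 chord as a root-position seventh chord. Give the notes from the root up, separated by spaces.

D F# A C#

bIIImaj7 is built on the lowered scale degree 3. In B major degree 3 is D#; lowered it becomes D. Stacking thirds in B minor on D gives D–F#–A–C#.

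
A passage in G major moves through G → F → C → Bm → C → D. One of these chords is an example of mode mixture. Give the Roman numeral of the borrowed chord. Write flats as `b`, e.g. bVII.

In G major the diatonic chords are G, Am, Bm, C, D, Em, F#dim. G, C, Bm and D are all diatonic. F (F–A–C) is not: scale degree 7 in G major carries F#dim (vii°). In G minor the chord on that degree is F, so here it functions as bVII, borrowed from the parallel minor.

bVII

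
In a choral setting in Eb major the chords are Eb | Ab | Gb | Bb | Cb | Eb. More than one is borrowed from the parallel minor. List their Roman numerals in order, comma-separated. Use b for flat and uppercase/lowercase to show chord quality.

bIII, bVI

In Eb major the diatonic chords are Eb, Fm, Gm, Ab, Bb, Cm, Ddim. Eb, Ab and Bb are all diatonic. Gb (Gb–Bb–Db) is not: scale degree 3 in Eb major carries Gm (iii). In Eb minor the chord on that degree is Gb, so here it functions as bIII, borrowed from the parallel minor. Cb (Cb–Eb–Gb) is not: scale degree 6 in Eb major carries Cm (vi). In Eb minor the chord on that degree is Cb, so here it functions as bVI, borrowed from the parallel minor.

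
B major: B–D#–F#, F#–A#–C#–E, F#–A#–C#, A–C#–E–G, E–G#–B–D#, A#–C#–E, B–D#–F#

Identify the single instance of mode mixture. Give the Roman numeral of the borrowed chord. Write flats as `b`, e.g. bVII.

The diatonic triads in B major are B, C#m, D#m, E, F#, G#m, A#dim. B–D#–F# = B, F#–A#–C#–E = F#7, F#–A#–C# = F#, E–G#–B–D# = Emaj7 and A#–C#–E = A#dim are all diatonic. A–C#–E–G doesn't fit — on degree 7 B major would have A#dim (vii°). A7 is the degree-7 chord of B minor, so it is the borrowed bVII7.

bVII7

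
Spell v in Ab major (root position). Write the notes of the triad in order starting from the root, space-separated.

The root, Eb, is scale degree 5 — the same note in Ab major and Ab minor; only the chord quality changes. Building the minor chord from the parallel minor on Eb: Eb–Gb–Bb.

Eb Gb Bb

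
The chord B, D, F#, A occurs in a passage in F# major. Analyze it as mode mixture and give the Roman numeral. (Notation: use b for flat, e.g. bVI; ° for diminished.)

The root B is the diatonic 4th degree of F# major; the borrowing shows in the chord quality. The diatonic chord on degree 4 would be B (IV), but B–D–F#–A is the minor-seventh chord from F# minor. As a borrowed chord it is labeled iv7.

iv7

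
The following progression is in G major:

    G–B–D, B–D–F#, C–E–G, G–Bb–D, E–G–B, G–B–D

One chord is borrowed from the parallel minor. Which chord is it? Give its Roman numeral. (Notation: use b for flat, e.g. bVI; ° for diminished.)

In G major the diatonic chords are G, Am, Bm, C, D, Em, F#dim. G–B–D = G, B–D–F# = Bm, C–E–G = C and E–G–B = Em all belong to that set. G–Bb–D doesn't fit — on degree 1 G major would have G (I). Gm is the degree-1 chord of G minor, so it is the borrowed i.

i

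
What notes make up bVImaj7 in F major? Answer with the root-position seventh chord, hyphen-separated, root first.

Db-F-Ab-C

bVImaj7 is built on the lowered scale degree 6. In F major degree 6 is D; lowered it becomes Db. In F minor the chord on Db is Db–F–Ab–C.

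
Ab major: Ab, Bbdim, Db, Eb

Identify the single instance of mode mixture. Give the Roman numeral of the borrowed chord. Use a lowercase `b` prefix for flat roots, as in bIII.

ii°

Ab major has the diatonic set Ab, Bbm, Cm, Db, Eb, Fm, Gdim. Ab, Db and Eb all belong to that set. But Bbdim (Bb–Db–Fb) is foreign: the diatonic ii on degree 2 is Bbm, whereas Bbdim comes from Ab minor. It is labeled ii°.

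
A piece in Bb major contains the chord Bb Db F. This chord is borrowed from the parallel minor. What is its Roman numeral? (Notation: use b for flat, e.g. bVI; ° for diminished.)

i

The root Bb is the diatonic 1st degree of Bb major; the borrowing shows in the chord quality. Bb–Db–F is a minor chord — the form found in Bb minor, not the diatonic I (Bb). Borrowed into Bb major it is written i.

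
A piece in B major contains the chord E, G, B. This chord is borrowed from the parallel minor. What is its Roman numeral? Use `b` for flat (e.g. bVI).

iv

The root E is the diatonic 4th degree of B major; the borrowing shows in the chord quality. Diatonically B major has E (IV) on that degree; E–G–B is instead the minor chord native to B minor, so it takes the label iv.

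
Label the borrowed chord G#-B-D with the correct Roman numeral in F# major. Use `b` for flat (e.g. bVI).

ii°

G# is scale degree 2 in F# major. The diatonic chord on degree 2 would be G#m (ii), but G#–B–D is the diminished chord from F# minor. As a borrowed chord it is labeled ii°.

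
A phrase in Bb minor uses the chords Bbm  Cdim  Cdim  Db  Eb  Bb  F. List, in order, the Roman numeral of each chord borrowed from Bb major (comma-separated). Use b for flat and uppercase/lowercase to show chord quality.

Bb minor has the diatonic set Bbm, Cdim, Db, Ebm, F, Gb, Ab (with V from harmonic minor). Of the given chords, Bbm, Cdim, Db and F are diatonic. But Eb (Eb–G–Bb) is foreign: the diatonic iv on degree 4 is Ebm, whereas Eb comes from Bb major. It is labeled IV. Bb (Bb–D–F) doesn't fit — on degree 1 Bb minor would have Bbm (i). Bb is the degree-1 chord of Bb major, so it is the borrowed I.

IV, I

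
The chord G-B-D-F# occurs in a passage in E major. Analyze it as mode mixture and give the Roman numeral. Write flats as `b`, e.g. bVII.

In E major scale degree 3 is G#; G is its lowered form, from E minor. G–B–D–F# is a major-seventh chord — the form found in E minor, not the diatonic iii (G#m). Borrowed into E major it is written bIIImaj7.

bIIImaj7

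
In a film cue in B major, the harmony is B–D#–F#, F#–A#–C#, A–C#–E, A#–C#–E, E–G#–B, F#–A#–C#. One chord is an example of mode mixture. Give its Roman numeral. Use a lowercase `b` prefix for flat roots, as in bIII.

In B major the diatonic chords are B, C#m, D#m, E, F#, G#m, A#dim. Of the given chords, B–D#–F# = B, F#–A#–C# = F#, A#–C#–E = A#dim and E–G#–B = E are diatonic. But A–C#–E is foreign: the diatonic vii° on degree 7 is A#dim, whereas A comes from B minor. It is labeled bVII.

bVII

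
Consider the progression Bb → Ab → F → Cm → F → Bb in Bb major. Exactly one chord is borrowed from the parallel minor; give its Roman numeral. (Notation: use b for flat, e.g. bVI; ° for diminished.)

bVII

The diatonic triads in Bb major are Bb, Cm, Dm, Eb, F, Gm, Adim. Of the given chords, Bb, F and Cm are diatonic. But Ab (Ab–C–Eb) is foreign: the diatonic vii° on degree 7 is Adim, whereas Ab comes from Bb minor. It is labeled bVII.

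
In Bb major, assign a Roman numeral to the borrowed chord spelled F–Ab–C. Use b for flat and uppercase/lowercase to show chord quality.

v

F is scale degree 5 in Bb major. F–Ab–C is a minor chord — the form found in Bb minor, not the diatonic V (F). Borrowed into Bb major it is written v.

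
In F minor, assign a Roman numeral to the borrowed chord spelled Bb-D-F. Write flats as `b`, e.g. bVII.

IV

The root Bb is the diatonic 4th degree of F minor; the borrowing shows in the chord quality. The diatonic chord on degree 4 would be Bbm (iv), but Bb–D–F is the major chord from F major. As a borrowed chord it is labeled IV.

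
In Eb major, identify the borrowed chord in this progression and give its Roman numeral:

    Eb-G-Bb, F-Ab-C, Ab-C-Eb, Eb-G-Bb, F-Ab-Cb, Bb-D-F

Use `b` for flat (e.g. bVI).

ii°

In Eb major the diatonic chords are Eb, Fm, Gm, Ab, Bb, Cm, Ddim. Eb–G–Bb = Eb, F–Ab–C = Fm, Ab–C–Eb = Ab and Bb–D–F = Bb are all diatonic. F–Ab–Cb is not: scale degree 2 in Eb major carries Fm (ii). In Eb minor the chord on that degree is Fdim, so here it functions as ii°, borrowed from the parallel minor.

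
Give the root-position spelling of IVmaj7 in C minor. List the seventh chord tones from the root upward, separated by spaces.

F A C E

The root, F, is scale degree 4 — the same note in C minor and C major; only the chord quality changes. Building the major-seventh chord from the parallel major on F: F–A–C–E.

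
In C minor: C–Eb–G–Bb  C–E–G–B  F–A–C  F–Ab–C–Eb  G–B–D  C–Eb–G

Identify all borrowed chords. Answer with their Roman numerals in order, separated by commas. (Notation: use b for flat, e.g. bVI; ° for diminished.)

Imaj7, IV

C minor has the diatonic set Cm, Ddim, Eb, Fm, G, Ab, Bb (with V from harmonic minor). C–Eb–G–Bb = Cm7, F–Ab–C–Eb = Fm7, G–B–D = G and C–Eb–G = Cm all belong to that set. But C–E–G–B is foreign: the diatonic i on degree 1 is Cm, whereas Cmaj7 comes from C major. It is labeled Imaj7. F–A–C is not: scale degree 4 in C minor carries Fm (iv). In C major the chord on that degree is F, so here it functions as IV, borrowed from the parallel major.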